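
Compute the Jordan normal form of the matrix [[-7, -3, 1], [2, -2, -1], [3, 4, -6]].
J = [[-5, 1, 0], [0, -5, 1], [0, 0, -5]]

The characteristic polynomial is det(xI - A) = (x + 5)^3, so the eigenvalues are -5 (algebraic multiplicity 3).

For λ = -5: rank(A + 5I) = 2, rank((A + 5I)^2) = 1, rank((A + 5I)^3) = 0. The eigenspace has dimension 3 - 2 = 1, so there is 1 Jordan block; the rank sequence gives block sizes [3].

Assembling the blocks gives the Jordan form J above.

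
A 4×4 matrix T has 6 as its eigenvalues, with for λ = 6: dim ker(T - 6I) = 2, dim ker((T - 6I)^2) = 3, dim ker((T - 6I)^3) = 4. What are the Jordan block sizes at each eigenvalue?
Jordan blocks: (6, 3), (6, 1)

λ = 6: successive nullity increments [2, 1, 1] count blocks of size ≥ k; block sizes are [3, 1].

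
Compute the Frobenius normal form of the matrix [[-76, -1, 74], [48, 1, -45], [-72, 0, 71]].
The invariant factors of A (the non-unit diagonal entries of the Smith normal form of xI - A over ℚ[x]) are (x - 5)(x + 4)(x + 5), each dividing the next. The characteristic polynomial is their product, (x - 5)(x + 4)(x + 5).

The rational canonical form is the block-diagonal matrix of companion matrices C(f_i):
R = [[0, 0, 100], [1, 0, 25], [0, 1, -4]].

R = [[0, 0, 100], [1, 0, 25], [0, 1, -4]]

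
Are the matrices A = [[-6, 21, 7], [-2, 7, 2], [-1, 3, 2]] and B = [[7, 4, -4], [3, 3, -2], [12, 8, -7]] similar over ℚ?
Two matrices over a field are similar if and only if they have the same invariant factors.

Both A and B have characteristic polynomial (x - 1)^3 and minimal polynomial (x - 1)^2. Computing further, both have invariant factors x - 1, (x - 1)^2. Hence A and B are similar.

Yes.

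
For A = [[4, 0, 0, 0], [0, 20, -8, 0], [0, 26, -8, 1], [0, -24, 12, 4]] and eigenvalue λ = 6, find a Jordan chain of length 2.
We seek v_1 ∈ ker((A - 6I)^2) \ ker(A - 6I), then set v_{i+1} = (A - 6I) v_i.

One such chain is v_1 = [[0, 2, 4, -3]]^T, v_2 = [[0, -4, -7, 6]]^T. Check: (A - 6I) v_2 = [[0, 0, 0, 0]]^T = 0.

v_1 = [[0, 2, 4, -3]]^T, v_2 = [[0, -4, -7, 6]]^T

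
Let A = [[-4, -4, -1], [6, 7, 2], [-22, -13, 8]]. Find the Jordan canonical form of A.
The characteristic polynomial is det(xI - A) = (x - 6)^2(x + 1), so the eigenvalues are -1 (algebraic multiplicity 1), 6 (algebraic multiplicity 2).

For λ = -1: algebraic multiplicity 1 gives one 1×1 block.

For λ = 6: rank(A - 6I) = 2, rank((A - 6I)^2) = 1. The eigenspace has dimension 3 - 2 = 1, so there is 1 Jordan block; the rank sequence gives block sizes [2].

Assembling the blocks gives the Jordan form J above.

J = [[-1, 0, 0], [0, 6, 1], [0, 0, 6]]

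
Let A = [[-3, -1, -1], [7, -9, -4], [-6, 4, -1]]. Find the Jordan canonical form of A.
J = [[-5, 0, 0], [0, -4, 1], [0, 0, -4]]

The characteristic polynomial is det(xI - A) = (x + 4)^2(x + 5), so the eigenvalues are -5 (algebraic multiplicity 1), -4 (algebraic multiplicity 2).

For λ = -5: algebraic multiplicity 1 gives one 1×1 block.

For λ = -4: rank(A + 4I) = 2, rank((A + 4I)^2) = 1. The eigenspace has dimension 3 - 2 = 1, so there is 1 Jordan block; the rank sequence gives block sizes [2].

Assembling the blocks gives the Jordan form J above.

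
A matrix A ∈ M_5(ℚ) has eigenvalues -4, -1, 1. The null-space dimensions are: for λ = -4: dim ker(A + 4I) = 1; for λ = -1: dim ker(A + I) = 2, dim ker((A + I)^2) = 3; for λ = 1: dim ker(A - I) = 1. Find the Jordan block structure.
λ = -4: successive nullity increments [1] count blocks of size ≥ k; block sizes are [1].
λ = -1: successive nullity increments [2, 1] count blocks of size ≥ k; block sizes are [2, 1].
λ = 1: successive nullity increments [1] count blocks of size ≥ k; block sizes are [1].

Jordan blocks: (-4, 1), (-1, 2), (-1, 1), (1, 1)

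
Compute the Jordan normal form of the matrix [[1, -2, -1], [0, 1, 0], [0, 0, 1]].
The characteristic polynomial is det(xI - A) = (x - 1)^3, so the eigenvalues are 1 (algebraic multiplicity 3).

For λ = 1: rank(A - I) = 1, rank((A - I)^2) = 0. The eigenspace has dimension 3 - 1 = 2, so there are 2 Jordan blocks; the rank sequence gives block sizes [2, 1].

Assembling the blocks gives the Jordan form J above.

J = [[1, 1, 0], [0, 1, 0], [0, 0, 1]]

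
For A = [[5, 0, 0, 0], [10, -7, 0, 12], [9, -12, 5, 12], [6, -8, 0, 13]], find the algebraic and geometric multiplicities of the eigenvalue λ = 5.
algebraic multiplicity 3, geometric multiplicity 2

The characteristic polynomial is (x - 5)^3(x - 1), so the factor x - 5 appears with exponent 3: the algebraic multiplicity is 3.

rank(A - 5I) = 2, so the eigenspace has dimension 4 - 2 = 2: the geometric multiplicity is 2.

Since 2 < 3, A is not diagonalizable.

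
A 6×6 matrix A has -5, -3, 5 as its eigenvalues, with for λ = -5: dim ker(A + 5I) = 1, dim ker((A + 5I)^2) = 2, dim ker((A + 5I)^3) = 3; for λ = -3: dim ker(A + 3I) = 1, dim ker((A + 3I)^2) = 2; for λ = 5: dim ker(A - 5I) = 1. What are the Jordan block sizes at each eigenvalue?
Jordan blocks: (-5, 3), (-3, 2), (5, 1)

λ = -5: successive nullity increments [1, 1, 1] count blocks of size ≥ k; block sizes are [3].
λ = -3: successive nullity increments [1, 1] count blocks of size ≥ k; block sizes are [2].
λ = 5: successive nullity increments [1] count blocks of size ≥ k; block sizes are [1].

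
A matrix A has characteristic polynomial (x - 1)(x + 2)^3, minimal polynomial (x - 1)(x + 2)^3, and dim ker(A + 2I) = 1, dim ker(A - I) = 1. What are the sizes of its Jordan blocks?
Jordan blocks: (-2, 3), (1, 1)

λ = -2: algebraic multiplicity 3 (exponent in χ_A), largest block size 3 (exponent in m_A), 1 block (geometric multiplicity). This forces block sizes [3].
λ = 1: algebraic multiplicity 1 (exponent in χ_A), largest block size 1 (exponent in m_A), 1 block (geometric multiplicity). This forces block sizes [1].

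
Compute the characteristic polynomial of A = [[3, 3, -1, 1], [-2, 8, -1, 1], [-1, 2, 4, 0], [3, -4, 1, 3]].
xI - A = [[x - 3, -3, 1, -1], [2, x - 8, 1, -1], [1, -2, x - 4, 0], [-3, 4, -1, x - 3]].

Expanding det(xI - A) along the first row:
det(xI - A) = + (x - 3)·det([[x - 8, 1, -1], [-2, x - 4, 0], [4, -1, x - 3]]) - (-3)·det([[2, 1, -1], [1, x - 4, 0], [-3, -1, x - 3]]) + (1)·det([[2, x - 8, -1], [1, -2, 0], [-3, 4, x - 3]]) - (-1)·det([[2, x - 8, 1], [1, -2, x - 4], [-3, 4, -1]]).

Evaluating gives χ_A(x) = x^4 - 18x^3 + 121x^2 - 360x + 400 = (x - 5)^2(x - 4)^2.

χ_A(x) = (x - 5)^2(x - 4)^2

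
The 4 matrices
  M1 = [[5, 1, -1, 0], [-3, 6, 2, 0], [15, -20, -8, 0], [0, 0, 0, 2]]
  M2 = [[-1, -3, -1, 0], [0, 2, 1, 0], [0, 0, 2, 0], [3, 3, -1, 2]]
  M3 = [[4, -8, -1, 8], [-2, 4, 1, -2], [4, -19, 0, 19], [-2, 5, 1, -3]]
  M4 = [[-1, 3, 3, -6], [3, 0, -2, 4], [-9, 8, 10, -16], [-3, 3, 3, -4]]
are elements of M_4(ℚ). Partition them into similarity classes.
1 class: {M1, M2, M3, M4}

Characteristic polynomials: χ_{M1} = (x - 2)^3(x + 1), χ_{M2} = (x - 2)^3(x + 1), χ_{M3} = (x - 2)^3(x + 1), χ_{M4} = (x - 2)^3(x + 1).

{M1, M2, M3, M4}: invariant factors x - 2, (x - 2)^2(x + 1).

Matrices are similar if and only if their invariant-factor lists agree; the partition into similarity classes is {M1, M2, M3, M4}.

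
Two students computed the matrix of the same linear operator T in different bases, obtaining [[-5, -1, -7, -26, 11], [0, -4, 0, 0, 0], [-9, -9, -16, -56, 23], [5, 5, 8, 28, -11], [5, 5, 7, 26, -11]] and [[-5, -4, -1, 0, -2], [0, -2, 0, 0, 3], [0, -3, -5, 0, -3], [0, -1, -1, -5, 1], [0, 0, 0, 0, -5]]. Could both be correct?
trace(A) = -8 but trace(B) = -22. The trace is a similarity invariant, so A and B are not similar.

No.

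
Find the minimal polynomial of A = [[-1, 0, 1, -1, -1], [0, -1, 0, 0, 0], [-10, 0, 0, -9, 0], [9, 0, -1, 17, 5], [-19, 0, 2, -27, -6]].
m_A(x) = (x - 6)^2(x + 1)^2

The characteristic polynomial factors as (x - 6)^2(x + 1)^3. The minimal polynomial is ∏(x - λ)^{k_λ} where k_λ is the size of the largest Jordan block at λ.

For λ = -1: rank(A + I) = 3, and the largest Jordan block has size 2 (the smallest k with rank((A + I)^k) = rank((A + I)^(k+1))).
For λ = 6: rank(A - 6I) = 4, and the largest Jordan block has size 2 (the smallest k with rank((A - 6I)^k) = rank((A - 6I)^(k+1))).

So m_A(x) = (x - 6)^2(x + 1)^2.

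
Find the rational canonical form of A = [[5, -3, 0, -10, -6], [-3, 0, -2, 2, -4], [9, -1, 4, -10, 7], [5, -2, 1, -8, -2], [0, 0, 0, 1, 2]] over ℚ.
The invariant factors of A (the non-unit diagonal entries of the Smith normal form of xI - A over ℚ[x]) are x^2 - x + 1, (x - 1)(x^2 - x + 1), each dividing the next. The characteristic polynomial is their product, (x - 1)(x^2 - x + 1)^2.

The rational canonical form is the block-diagonal matrix of companion matrices C(f_i):
R = [[0, -1, 0, 0, 0], [1, 1, 0, 0, 0], [0, 0, 0, 0, 1], [0, 0, 1, 0, -2], [0, 0, 0, 1, 2]].

Note the characteristic polynomial does not split into linear factors over ℚ, so A has no Jordan form over ℚ; the rational canonical form exists over any field.

R = [[0, -1, 0, 0, 0], [1, 1, 0, 0, 0], [0, 0, 0, 0, 1], [0, 0, 1, 0, -2], [0, 0, 0, 1, 2]]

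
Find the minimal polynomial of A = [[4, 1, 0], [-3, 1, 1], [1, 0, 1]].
m_A(x) = (x - 2)^3

The characteristic polynomial factors as (x - 2)^3. The minimal polynomial is ∏(x - λ)^{k_λ} where k_λ is the size of the largest Jordan block at λ.

For λ = 2: rank(A - 2I) = 2, and the largest Jordan block has size 3 (the smallest k with rank((A - 2I)^k) = rank((A - 2I)^(k+1))).

So m_A(x) = (x - 2)^3.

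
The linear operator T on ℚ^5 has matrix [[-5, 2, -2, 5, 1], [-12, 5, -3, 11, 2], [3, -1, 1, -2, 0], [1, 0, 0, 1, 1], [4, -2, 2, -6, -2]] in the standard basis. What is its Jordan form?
J = [[0, 1, 0, 0, 0], [0, 0, 1, 0, 0], [0, 0, 0, 0, 0], [0, 0, 0, 0, 1], [0, 0, 0, 0, 0]]

The characteristic polynomial is det(xI - A) = x^5, so the eigenvalues are 0 (algebraic multiplicity 5).

For λ = 0: rank(A) = 3, rank(A^2) = 1, rank(A^3) = 0. The eigenspace has dimension 5 - 3 = 2, so there are 2 Jordan blocks; the rank sequence gives block sizes [3, 2].

Assembling the blocks gives the Jordan form J above.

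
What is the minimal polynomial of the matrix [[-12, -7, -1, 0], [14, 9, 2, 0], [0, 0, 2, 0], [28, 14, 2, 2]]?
The characteristic polynomial factors as (x - 2)^3(x + 5). The minimal polynomial is ∏(x - λ)^{k_λ} where k_λ is the size of the largest Jordan block at λ.

For λ = -5: rank(A + 5I) = 3, and the largest Jordan block has size 1 (the smallest k with rank((A + 5I)^k) = rank((A + 5I)^(k+1))).
For λ = 2: rank(A - 2I) = 2, and the largest Jordan block has size 2 (the smallest k with rank((A - 2I)^k) = rank((A - 2I)^(k+1))).

So m_A(x) = (x - 2)^2(x + 5).

m_A(x) = (x - 2)^2(x + 5)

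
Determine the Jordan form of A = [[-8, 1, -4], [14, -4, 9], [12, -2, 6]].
The characteristic polynomial is det(xI - A) = (x + 2)^3, so the eigenvalues are -2 (algebraic multiplicity 3).

For λ = -2: rank(A + 2I) = 2, rank((A + 2I)^2) = 1, rank((A + 2I)^3) = 0. The eigenspace has dimension 3 - 2 = 1, so there is 1 Jordan block; the rank sequence gives block sizes [3].

Assembling the blocks gives the Jordan form J above.

J = [[-2, 1, 0], [0, -2, 1], [0, 0, -2]]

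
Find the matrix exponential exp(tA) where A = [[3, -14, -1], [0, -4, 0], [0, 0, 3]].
A has Jordan form J = [[-4, 0, 0], [0, 3, 1], [0, 0, 3]] with A = PJP^{-1}, so e^{tA} = P e^{tJ} P^{-1}.

For a Jordan block J_k(λ), e^{tJ_k(λ)} = e^{λt} · (I + tN + t^2 N^2/2! + ... + t^{k-1} N^{k-1}/(k-1)!) where N is the nilpotent superdiagonal part.

Assembling the blocks and conjugating back gives the entries of e^{tA} as shown above.

e^{tA} = [[e^{3*t}, 2*(1 - e^{7*t})*e^{-4*t}, -t*e^{3*t}], [0, e^{-4*t}, 0], [0, 0, e^{3*t}]]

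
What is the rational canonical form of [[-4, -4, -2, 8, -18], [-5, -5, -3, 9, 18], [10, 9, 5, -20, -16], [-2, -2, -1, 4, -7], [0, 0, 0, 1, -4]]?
R = [[0, 0, 0, 0, -4], [1, 0, 0, 0, -16], [0, 1, 0, 0, -13], [0, 0, 1, 0, -7], [0, 0, 0, 1, -4]]

The invariant factors of A (the non-unit diagonal entries of the Smith normal form of xI - A over ℚ[x]) are (x + 2)^2(x^3 + 3x + 1), each dividing the next. The characteristic polynomial is their product, (x + 2)^2(x^3 + 3x + 1).

The rational canonical form is the block-diagonal matrix of companion matrices C(f_i):
R = [[0, 0, 0, 0, -4], [1, 0, 0, 0, -16], [0, 1, 0, 0, -13], [0, 0, 1, 0, -7], [0, 0, 0, 1, -4]].

Note the characteristic polynomial does not split into linear factors over ℚ, so A has no Jordan form over ℚ; the rational canonical form exists over any field.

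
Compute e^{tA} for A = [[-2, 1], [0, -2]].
e^{tA} = [[e^{-2*t}, t*e^{-2*t}], [0, e^{-2*t}]]

A has Jordan form J = [[-2, 1], [0, -2]] with A = PJP^{-1}, so e^{tA} = P e^{tJ} P^{-1}.

For a Jordan block J_k(λ), e^{tJ_k(λ)} = e^{λt} · (I + tN + t^2 N^2/2! + ... + t^{k-1} N^{k-1}/(k-1)!) where N is the nilpotent superdiagonal part.

Assembling the blocks and conjugating back gives the entries of e^{tA} as shown above.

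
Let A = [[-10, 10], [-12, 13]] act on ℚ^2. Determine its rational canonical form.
The invariant factors of A (the non-unit diagonal entries of the Smith normal form of xI - A over ℚ[x]) are (x - 5)(x + 2), each dividing the next. The characteristic polynomial is their product, (x - 5)(x + 2).

The rational canonical form is the block-diagonal matrix of companion matrices C(f_i):
R = [[0, 10], [1, 3]].

R = [[0, 10], [1, 3]]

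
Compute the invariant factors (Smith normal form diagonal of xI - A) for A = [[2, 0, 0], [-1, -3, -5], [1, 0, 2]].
The Jordan structure of A has elementary divisors (x + 3), (x - 2)^2. Arranging the block sizes at each eigenvalue in decreasing order and taking row products gives the invariant factors.

Invariant factors (smallest first, each dividing the next): (x - 2)^2(x + 3).

Check: the last factor (x - 2)^2(x + 3) is the minimal polynomial, and the product (x - 2)^2(x + 3) is the characteristic polynomial.

(x - 2)^2(x + 3)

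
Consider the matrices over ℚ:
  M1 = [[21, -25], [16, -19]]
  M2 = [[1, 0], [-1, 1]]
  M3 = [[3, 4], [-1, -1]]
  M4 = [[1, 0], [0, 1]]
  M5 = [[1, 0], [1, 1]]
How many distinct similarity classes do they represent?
2 classes: {M1, M2, M3, M5}, {M4}

Characteristic polynomials: χ_{M1} = (x - 1)^2, χ_{M2} = (x - 1)^2, χ_{M3} = (x - 1)^2, χ_{M4} = (x - 1)^2, χ_{M5} = (x - 1)^2.

{M1, M2, M3, M5}: invariant factors (x - 1)^2.

{M4}: invariant factors x - 1, x - 1.

Matrices are similar if and only if their invariant-factor lists agree; the partition into similarity classes is {M1, M2, M3, M5}, {M4}.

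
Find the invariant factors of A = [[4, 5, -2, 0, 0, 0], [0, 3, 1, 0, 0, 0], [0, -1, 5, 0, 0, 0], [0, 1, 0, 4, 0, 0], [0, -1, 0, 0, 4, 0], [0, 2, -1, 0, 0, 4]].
The Jordan structure of A has elementary divisors (x - 4)^3, (x - 4), (x - 4), (x - 4). Arranging the block sizes at each eigenvalue in decreasing order and taking row products gives the invariant factors.

Invariant factors (smallest first, each dividing the next): x - 4, x - 4, x - 4, (x - 4)^3.

Check: the last factor (x - 4)^3 is the minimal polynomial, and the product (x - 4)^6 is the characteristic polynomial.

x - 4, x - 4, x - 4, (x - 4)^3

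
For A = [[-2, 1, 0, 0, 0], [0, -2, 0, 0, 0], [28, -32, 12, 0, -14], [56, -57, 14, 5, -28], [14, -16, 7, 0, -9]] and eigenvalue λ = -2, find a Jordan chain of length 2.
We seek v_1 ∈ ker((A + 2I)^2) \ ker(A + 2I), then set v_{i+1} = (A + 2I) v_i.

One such chain is v_1 = [[0, 1, 2, 3, 0]]^T, v_2 = [[1, 0, -4, -8, -2]]^T. Check: (A + 2I) v_2 = [[0, 0, 0, 0, 0]]^T = 0.

v_1 = [[0, 1, 2, 3, 0]]^T, v_2 = [[1, 0, -4, -8, -2]]^T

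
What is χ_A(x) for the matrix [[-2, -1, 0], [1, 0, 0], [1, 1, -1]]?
xI - A = [[x + 2, 1, 0], [-1, x, 0], [-1, -1, x + 1]].

Expanding det(xI - A) along the first row:
det(xI - A) = + (x + 2)·det([[x, 0], [-1, x + 1]]) - (1)·det([[-1, 0], [-1, x + 1]]) + (0)·det([[-1, x], [-1, -1]]).

Evaluating gives χ_A(x) = x^3 + 3x^2 + 3x + 1 = (x + 1)^3.

χ_A(x) = (x + 1)^3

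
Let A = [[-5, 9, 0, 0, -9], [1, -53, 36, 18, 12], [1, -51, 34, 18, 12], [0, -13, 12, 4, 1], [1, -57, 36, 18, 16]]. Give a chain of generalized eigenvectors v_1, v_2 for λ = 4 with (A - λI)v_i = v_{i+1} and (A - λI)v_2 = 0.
v_1 = [[-1, 1, 1, 0, 2]]^T, v_2 = [[0, 2, 2, 1, 2]]^T

We seek v_1 ∈ ker((A - 4I)^2) \ ker(A - 4I), then set v_{i+1} = (A - 4I) v_i.

One such chain is v_1 = [[-1, 1, 1, 0, 2]]^T, v_2 = [[0, 2, 2, 1, 2]]^T. Check: (A - 4I) v_2 = [[0, 0, 0, 0, 0]]^T = 0.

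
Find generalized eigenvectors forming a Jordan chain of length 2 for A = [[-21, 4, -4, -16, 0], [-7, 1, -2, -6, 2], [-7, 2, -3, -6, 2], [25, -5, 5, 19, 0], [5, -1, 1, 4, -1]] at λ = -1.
v_1 = [[0, 1, 0, 0, 0]]^T, v_2 = [[4, 2, 2, -5, -1]]^T

We seek v_1 ∈ ker((A + I)^2) \ ker(A + I), then set v_{i+1} = (A + I) v_i.

One such chain is v_1 = [[0, 1, 0, 0, 0]]^T, v_2 = [[4, 2, 2, -5, -1]]^T. Check: (A + I) v_2 = [[0, 0, 0, 0, 0]]^T = 0.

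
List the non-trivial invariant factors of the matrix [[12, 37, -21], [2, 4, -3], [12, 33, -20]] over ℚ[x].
The Jordan structure of A has elementary divisors (x + 2), (x + 1)^2. Arranging the block sizes at each eigenvalue in decreasing order and taking row products gives the invariant factors.

Invariant factors (smallest first, each dividing the next): (x + 1)^2(x + 2).

Check: the last factor (x + 1)^2(x + 2) is the minimal polynomial, and the product (x + 1)^2(x + 2) is the characteristic polynomial.

(x + 1)^2(x + 2)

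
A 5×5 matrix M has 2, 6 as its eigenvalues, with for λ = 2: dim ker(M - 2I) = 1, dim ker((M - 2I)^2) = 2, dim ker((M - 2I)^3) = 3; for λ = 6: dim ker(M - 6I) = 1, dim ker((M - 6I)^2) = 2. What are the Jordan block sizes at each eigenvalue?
λ = 2: successive nullity increments [1, 1, 1] count blocks of size ≥ k; block sizes are [3].
λ = 6: successive nullity increments [1, 1] count blocks of size ≥ k; block sizes are [2].

Jordan blocks: (2, 3), (6, 2)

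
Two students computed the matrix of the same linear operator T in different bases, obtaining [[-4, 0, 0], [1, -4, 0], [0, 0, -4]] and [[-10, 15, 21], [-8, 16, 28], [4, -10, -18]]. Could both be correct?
Two matrices over a field are similar if and only if they have the same invariant factors.

Both A and B have characteristic polynomial (x + 4)^3 and minimal polynomial (x + 4)^2. Computing further, both have invariant factors x + 4, (x + 4)^2. Hence A and B are similar.

Yes.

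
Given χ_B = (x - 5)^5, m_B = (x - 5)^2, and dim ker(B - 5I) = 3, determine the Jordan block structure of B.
λ = 5: algebraic multiplicity 5 (exponent in χ_B), largest block size 2 (exponent in m_B), 3 blocks (geometric multiplicity). These force block sizes [2, 2, 1].

Jordan blocks: (5, 2), (5, 2), (5, 1)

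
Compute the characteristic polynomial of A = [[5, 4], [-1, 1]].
χ_A(x) = (x - 3)^2

xI - A = [[x - 5, -4], [1, x - 1]].

Expanding det(xI - A) along the first row:
det(xI - A) = + (x - 5)·det([[x - 1]]) - (-4)·det([[1]]).

Evaluating gives χ_A(x) = x^2 - 6x + 9 = (x - 3)^2.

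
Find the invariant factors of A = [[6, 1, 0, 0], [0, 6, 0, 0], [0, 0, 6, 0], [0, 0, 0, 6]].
x - 6, x - 6, (x - 6)^2

The Jordan structure of A has elementary divisors (x - 6)^2, (x - 6), (x - 6). Arranging the block sizes at each eigenvalue in decreasing order and taking row products gives the invariant factors.

Invariant factors (smallest first, each dividing the next): x - 6, x - 6, (x - 6)^2.

Check: the last factor (x - 6)^2 is the minimal polynomial, and the product (x - 6)^4 is the characteristic polynomial.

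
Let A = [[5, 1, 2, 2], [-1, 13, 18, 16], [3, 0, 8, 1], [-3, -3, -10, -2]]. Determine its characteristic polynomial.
xI - A = [[x - 5, -1, -2, -2], [1, x - 13, -18, -16], [-3, 0, x - 8, -1], [3, 3, 10, x + 2]].

Expanding det(xI - A) along the first row:
det(xI - A) = + (x - 5)·det([[x - 13, -18, -16], [0, x - 8, -1], [3, 10, x + 2]]) - (-1)·det([[1, -18, -16], [-3, x - 8, -1], [3, 10, x + 2]]) + (-2)·det([[1, x - 13, -16], [-3, 0, -1], [3, 3, x + 2]]) - (-2)·det([[1, x - 13, -18], [-3, 0, x - 8], [3, 3, 10]]).

Evaluating gives χ_A(x) = x^4 - 24x^3 + 216x^2 - 864x + 1296 = (x - 6)^4.

χ_A(x) = (x - 6)^4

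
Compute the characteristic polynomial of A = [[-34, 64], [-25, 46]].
χ_A(x) = (x - 6)^2

xI - A = [[x + 34, -64], [25, x - 46]].

Expanding det(xI - A) along the first row:
det(xI - A) = + (x + 34)·det([[x - 46]]) - (-64)·det([[25]]).

Evaluating gives χ_A(x) = x^2 - 12x + 36 = (x - 6)^2.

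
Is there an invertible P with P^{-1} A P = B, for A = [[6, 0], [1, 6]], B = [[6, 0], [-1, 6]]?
Two matrices over a field are similar if and only if they have the same invariant factors.

Both A and B have characteristic polynomial (x - 6)^2 and minimal polynomial (x - 6)^2. Computing further, both have invariant factors (x - 6)^2. Hence A and B are similar.

Yes.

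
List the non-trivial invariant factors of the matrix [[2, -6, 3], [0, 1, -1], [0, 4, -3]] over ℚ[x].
The Jordan structure of A has elementary divisors (x + 1)^2, (x - 2). Arranging the block sizes at each eigenvalue in decreasing order and taking row products gives the invariant factors.

Invariant factors (smallest first, each dividing the next): (x - 2)(x + 1)^2.

Check: the last factor (x - 2)(x + 1)^2 is the minimal polynomial, and the product (x - 2)(x + 1)^2 is the characteristic polynomial.

(x - 2)(x + 1)^2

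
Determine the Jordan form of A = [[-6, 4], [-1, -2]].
The characteristic polynomial is det(xI - A) = (x + 4)^2, so the eigenvalues are -4 (algebraic multiplicity 2).

For λ = -4: rank(A + 4I) = 1, rank((A + 4I)^2) = 0. The eigenspace has dimension 2 - 1 = 1, so there is 1 Jordan block; the rank sequence gives block sizes [2].

Assembling the blocks gives the Jordan form J above.

J = [[-4, 1], [0, -4]]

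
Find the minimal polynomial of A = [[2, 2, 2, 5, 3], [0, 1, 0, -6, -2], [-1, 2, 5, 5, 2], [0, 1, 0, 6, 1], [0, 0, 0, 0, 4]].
The characteristic polynomial factors as (x - 4)^3(x - 3)^2. The minimal polynomial is ∏(x - λ)^{k_λ} where k_λ is the size of the largest Jordan block at λ.

For λ = 3: rank(A - 3I) = 3, and the largest Jordan block has size 1 (the smallest k with rank((A - 3I)^k) = rank((A - 3I)^(k+1))).
For λ = 4: rank(A - 4I) = 4, and the largest Jordan block has size 3 (the smallest k with rank((A - 4I)^k) = rank((A - 4I)^(k+1))).

So m_A(x) = (x - 4)^3(x - 3).

m_A(x) = (x - 4)^3(x - 3)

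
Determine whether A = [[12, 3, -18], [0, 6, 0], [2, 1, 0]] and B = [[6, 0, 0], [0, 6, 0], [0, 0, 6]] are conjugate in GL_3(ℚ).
Both have characteristic polynomial (x - 6)^3, but the minimal polynomial of A is (x - 6)^2 while the minimal polynomial of B is x - 6. The minimal polynomial is a similarity invariant, so A and B are not similar.

No.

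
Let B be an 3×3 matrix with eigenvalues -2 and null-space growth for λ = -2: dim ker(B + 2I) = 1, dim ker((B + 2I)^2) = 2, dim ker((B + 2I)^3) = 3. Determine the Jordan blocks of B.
Jordan blocks: (-2, 3)

λ = -2: successive nullity increments [1, 1, 1] count blocks of size ≥ k; block sizes are [3].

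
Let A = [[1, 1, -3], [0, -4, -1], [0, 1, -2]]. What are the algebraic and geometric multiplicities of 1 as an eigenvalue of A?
algebraic multiplicity 1, geometric multiplicity 1

The characteristic polynomial is (x - 1)(x + 3)^2, so the factor x - 1 appears with exponent 1: the algebraic multiplicity is 1.

rank(A - I) = 2, so the eigenspace has dimension 3 - 2 = 1: the geometric multiplicity is 1.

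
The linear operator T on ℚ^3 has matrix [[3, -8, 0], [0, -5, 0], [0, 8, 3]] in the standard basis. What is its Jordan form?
The characteristic polynomial is det(xI - A) = (x - 3)^2(x + 5), so the eigenvalues are -5 (algebraic multiplicity 1), 3 (algebraic multiplicity 2).

For λ = -5: algebraic multiplicity 1 gives one 1×1 block.

For λ = 3: rank(A - 3I) = 1. The eigenspace has dimension 3 - 1 = 2, so there are 2 Jordan blocks; the rank sequence gives block sizes [1, 1].

Assembling the blocks gives the Jordan form J above.

J = [[-5, 0, 0], [0, 3, 0], [0, 0, 3]]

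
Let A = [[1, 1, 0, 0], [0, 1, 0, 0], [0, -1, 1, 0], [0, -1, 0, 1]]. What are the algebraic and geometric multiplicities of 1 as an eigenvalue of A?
The characteristic polynomial is (x - 1)^4, so the factor x - 1 appears with exponent 4: the algebraic multiplicity is 4.

rank(A - I) = 1, so the eigenspace has dimension 4 - 1 = 3: the geometric multiplicity is 3.

Since 3 < 4, A is not diagonalizable.

algebraic multiplicity 4, geometric multiplicity 3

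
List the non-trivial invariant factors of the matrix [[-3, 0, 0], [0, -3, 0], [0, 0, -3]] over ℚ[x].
x + 3, x + 3, x + 3

The Jordan structure of A has elementary divisors (x + 3), (x + 3), (x + 3). Arranging the block sizes at each eigenvalue in decreasing order and taking row products gives the invariant factors.

Invariant factors (smallest first, each dividing the next): x + 3, x + 3, x + 3.

Check: the last factor x + 3 is the minimal polynomial, and the product (x + 3)^3 is the characteristic polynomial.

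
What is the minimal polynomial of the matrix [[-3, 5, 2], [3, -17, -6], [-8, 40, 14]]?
The characteristic polynomial factors as (x + 2)^3. The minimal polynomial is ∏(x - λ)^{k_λ} where k_λ is the size of the largest Jordan block at λ.

For λ = -2: rank(A + 2I) = 1, and the largest Jordan block has size 2 (the smallest k with rank((A + 2I)^k) = rank((A + 2I)^(k+1))).

So m_A(x) = (x + 2)^2.

m_A(x) = (x + 2)^2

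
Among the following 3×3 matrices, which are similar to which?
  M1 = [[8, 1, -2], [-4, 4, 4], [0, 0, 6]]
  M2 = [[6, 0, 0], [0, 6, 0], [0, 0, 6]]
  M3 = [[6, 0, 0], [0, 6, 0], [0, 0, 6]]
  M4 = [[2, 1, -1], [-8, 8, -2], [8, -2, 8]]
2 classes: {M1, M4}, {M2, M3}

Characteristic polynomials: χ_{M1} = (x - 6)^3, χ_{M2} = (x - 6)^3, χ_{M3} = (x - 6)^3, χ_{M4} = (x - 6)^3.

{M1, M4}: invariant factors x - 6, (x - 6)^2.

{M2, M3}: invariant factors x - 6, x - 6, x - 6.

Matrices are similar if and only if their invariant-factor lists agree; the partition into similarity classes is {M1, M4}, {M2, M3}.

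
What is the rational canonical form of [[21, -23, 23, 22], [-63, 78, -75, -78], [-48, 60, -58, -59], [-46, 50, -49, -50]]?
R = [[0, 0, 0, 45], [1, 0, 0, 3], [0, 1, 0, -22], [0, 0, 1, -9]]

The invariant factors of A (the non-unit diagonal entries of the Smith normal form of xI - A over ℚ[x]) are (x + 3)^2(x^2 + 3x - 5), each dividing the next. The characteristic polynomial is their product, (x + 3)^2(x^2 + 3x - 5).

The rational canonical form is the block-diagonal matrix of companion matrices C(f_i):
R = [[0, 0, 0, 45], [1, 0, 0, 3], [0, 1, 0, -22], [0, 0, 1, -9]].

Note the characteristic polynomial does not split into linear factors over ℚ, so A has no Jordan form over ℚ; the rational canonical form exists over any field.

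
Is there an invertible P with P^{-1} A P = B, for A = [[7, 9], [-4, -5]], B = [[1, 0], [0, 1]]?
No.

Both have characteristic polynomial (x - 1)^2, but the minimal polynomial of A is (x - 1)^2 while the minimal polynomial of B is x - 1. The minimal polynomial is a similarity invariant, so A and B are not similar.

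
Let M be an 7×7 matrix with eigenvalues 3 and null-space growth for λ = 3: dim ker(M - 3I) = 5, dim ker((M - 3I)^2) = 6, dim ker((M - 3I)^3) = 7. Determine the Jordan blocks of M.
Jordan blocks: (3, 3), (3, 1), (3, 1), (3, 1), (3, 1)

λ = 3: successive nullity increments [5, 1, 1] count blocks of size ≥ k; block sizes are [3, 1, 1, 1, 1].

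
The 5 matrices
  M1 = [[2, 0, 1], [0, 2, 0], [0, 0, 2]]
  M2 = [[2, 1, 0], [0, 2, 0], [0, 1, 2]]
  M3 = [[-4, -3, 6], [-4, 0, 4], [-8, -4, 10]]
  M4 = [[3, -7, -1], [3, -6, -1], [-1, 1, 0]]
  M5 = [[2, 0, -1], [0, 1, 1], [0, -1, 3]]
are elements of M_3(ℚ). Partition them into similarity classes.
Characteristic polynomials: χ_{M1} = (x - 2)^3, χ_{M2} = (x - 2)^3, χ_{M3} = (x - 2)^3, χ_{M4} = (x + 1)^3, χ_{M5} = (x - 2)^3.

{M1, M2, M3}: invariant factors x - 2, (x - 2)^2.

{M4}: invariant factors (x + 1)^3.

{M5}: invariant factors (x - 2)^3.

Matrices are similar if and only if their invariant-factor lists agree; the partition into similarity classes is {M1, M2, M3}, {M4}, {M5}.

3 classes: {M1, M2, M3}, {M4}, {M5}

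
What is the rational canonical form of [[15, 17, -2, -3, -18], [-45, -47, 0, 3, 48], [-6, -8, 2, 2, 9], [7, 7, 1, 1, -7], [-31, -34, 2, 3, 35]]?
The invariant factors of A (the non-unit diagonal entries of the Smith normal form of xI - A over ℚ[x]) are x - 1, (x - 2)(x - 1)^3, each dividing the next. The characteristic polynomial is their product, (x - 2)(x - 1)^4.

The rational canonical form is the block-diagonal matrix of companion matrices C(f_i):
R = [[1, 0, 0, 0, 0], [0, 0, 0, 0, -2], [0, 1, 0, 0, 7], [0, 0, 1, 0, -9], [0, 0, 0, 1, 5]].

R = [[1, 0, 0, 0, 0], [0, 0, 0, 0, -2], [0, 1, 0, 0, 7], [0, 0, 1, 0, -9], [0, 0, 0, 1, 5]]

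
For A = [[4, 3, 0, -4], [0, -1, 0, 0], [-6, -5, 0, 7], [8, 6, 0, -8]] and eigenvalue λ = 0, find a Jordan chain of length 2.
We seek v_1 ∈ ker(A^2) \ ker(A), then set v_{i+1} = A v_i.

One such chain is v_1 = [[1, 0, 0, 1]]^T, v_2 = [[0, 0, 1, 0]]^T. Check: A v_2 = [[0, 0, 0, 0]]^T = 0.

v_1 = [[1, 0, 0, 1]]^T, v_2 = [[0, 0, 1, 0]]^T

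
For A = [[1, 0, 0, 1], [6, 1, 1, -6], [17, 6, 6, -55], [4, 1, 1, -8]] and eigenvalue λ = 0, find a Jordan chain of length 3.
v_1 = [[0, 0, 1, 0]]^T, v_2 = [[0, 1, 6, 1]]^T, v_3 = [[1, 1, -13, -1]]^T

We seek v_1 ∈ ker(A^3) \ ker(A^2), then set v_{i+1} = A v_i.

One such chain is v_1 = [[0, 0, 1, 0]]^T, v_2 = [[0, 1, 6, 1]]^T, v_3 = [[1, 1, -13, -1]]^T. Check: A v_3 = [[0, 0, 0, 0]]^T = 0.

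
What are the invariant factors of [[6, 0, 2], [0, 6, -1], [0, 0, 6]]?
The Jordan structure of A has elementary divisors (x - 6)^2, (x - 6). Arranging the block sizes at each eigenvalue in decreasing order and taking row products gives the invariant factors.

Invariant factors (smallest first, each dividing the next): x - 6, (x - 6)^2.

Check: the last factor (x - 6)^2 is the minimal polynomial, and the product (x - 6)^3 is the characteristic polynomial.

x - 6, (x - 6)^2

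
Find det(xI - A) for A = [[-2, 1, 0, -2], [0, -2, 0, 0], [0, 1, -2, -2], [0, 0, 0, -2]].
xI - A = [[x + 2, -1, 0, 2], [0, x + 2, 0, 0], [0, -1, x + 2, 2], [0, 0, 0, x + 2]].

Expanding det(xI - A) along the first row:
det(xI - A) = + (x + 2)·det([[x + 2, 0, 0], [-1, x + 2, 2], [0, 0, x + 2]]) - (-1)·det([[0, 0, 0], [0, x + 2, 2], [0, 0, x + 2]]) + (0)·det([[0, x + 2, 0], [0, -1, 2], [0, 0, x + 2]]) - (2)·det([[0, x + 2, 0], [0, -1, x + 2], [0, 0, 0]]).

Evaluating gives χ_A(x) = x^4 + 8x^3 + 24x^2 + 32x + 16 = (x + 2)^4.

χ_A(x) = (x + 2)^4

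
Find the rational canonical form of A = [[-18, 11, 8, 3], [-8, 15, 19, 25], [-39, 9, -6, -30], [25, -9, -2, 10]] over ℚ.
R = [[-3, 0, 0, 0], [0, 0, 0, -30], [0, 1, 0, 11], [0, 0, 1, 4]]

The invariant factors of A (the non-unit diagonal entries of the Smith normal form of xI - A over ℚ[x]) are x + 3, (x - 5)(x - 2)(x + 3), each dividing the next. The characteristic polynomial is their product, (x - 5)(x - 2)(x + 3)^2.

The rational canonical form is the block-diagonal matrix of companion matrices C(f_i):
R = [[-3, 0, 0, 0], [0, 0, 0, -30], [0, 1, 0, 11], [0, 0, 1, 4]].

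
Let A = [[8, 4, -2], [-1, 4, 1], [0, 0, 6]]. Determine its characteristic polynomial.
χ_A(x) = (x - 6)^3

xI - A = [[x - 8, -4, 2], [1, x - 4, -1], [0, 0, x - 6]].

Expanding det(xI - A) along the first row:
det(xI - A) = + (x - 8)·det([[x - 4, -1], [0, x - 6]]) - (-4)·det([[1, -1], [0, x - 6]]) + (2)·det([[1, x - 4], [0, 0]]).

Evaluating gives χ_A(x) = x^3 - 18x^2 + 108x - 216 = (x - 6)^3.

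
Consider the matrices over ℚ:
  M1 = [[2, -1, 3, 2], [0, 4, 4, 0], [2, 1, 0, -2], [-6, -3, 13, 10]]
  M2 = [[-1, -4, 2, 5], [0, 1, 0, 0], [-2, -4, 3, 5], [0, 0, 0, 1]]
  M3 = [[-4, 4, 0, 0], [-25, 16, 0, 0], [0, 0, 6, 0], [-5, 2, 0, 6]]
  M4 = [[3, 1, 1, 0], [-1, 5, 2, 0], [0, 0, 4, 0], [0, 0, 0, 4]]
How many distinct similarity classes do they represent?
Characteristic polynomials: χ_{M1} = (x - 4)^4, χ_{M2} = (x - 1)^4, χ_{M3} = (x - 6)^4, χ_{M4} = (x - 4)^4.

{M1, M4}: invariant factors x - 4, (x - 4)^3.

{M2}: invariant factors x - 1, x - 1, (x - 1)^2.

{M3}: invariant factors x - 6, x - 6, (x - 6)^2.

Matrices are similar if and only if their invariant-factor lists agree; the partition into similarity classes is {M1, M4}, {M2}, {M3}.

3 classes: {M1, M4}, {M2}, {M3}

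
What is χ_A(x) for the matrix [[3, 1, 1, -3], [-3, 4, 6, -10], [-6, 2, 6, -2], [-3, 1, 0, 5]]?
xI - A = [[x - 3, -1, -1, 3], [3, x - 4, -6, 10], [6, -2, x - 6, 2], [3, -1, 0, x - 5]].

Expanding det(xI - A) along the first row:
det(xI - A) = + (x - 3)·det([[x - 4, -6, 10], [-2, x - 6, 2], [-1, 0, x - 5]]) - (-1)·det([[3, -6, 10], [6, x - 6, 2], [3, 0, x - 5]]) + (-1)·det([[3, x - 4, 10], [6, -2, 2], [3, -1, x - 5]]) - (3)·det([[3, x - 4, -6], [6, -2, x - 6], [3, -1, 0]]).

Evaluating gives χ_A(x) = x^4 - 18x^3 + 117x^2 - 324x + 324 = (x - 6)^2(x - 3)^2.

χ_A(x) = (x - 6)^2(x - 3)^2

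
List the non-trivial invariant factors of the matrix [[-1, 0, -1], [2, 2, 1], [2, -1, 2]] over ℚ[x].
(x - 1)^3

The Jordan structure of A has elementary divisors (x - 1)^3. Arranging the block sizes at each eigenvalue in decreasing order and taking row products gives the invariant factors.

Invariant factors (smallest first, each dividing the next): (x - 1)^3.

Check: the last factor (x - 1)^3 is the minimal polynomial, and the product (x - 1)^3 is the characteristic polynomial.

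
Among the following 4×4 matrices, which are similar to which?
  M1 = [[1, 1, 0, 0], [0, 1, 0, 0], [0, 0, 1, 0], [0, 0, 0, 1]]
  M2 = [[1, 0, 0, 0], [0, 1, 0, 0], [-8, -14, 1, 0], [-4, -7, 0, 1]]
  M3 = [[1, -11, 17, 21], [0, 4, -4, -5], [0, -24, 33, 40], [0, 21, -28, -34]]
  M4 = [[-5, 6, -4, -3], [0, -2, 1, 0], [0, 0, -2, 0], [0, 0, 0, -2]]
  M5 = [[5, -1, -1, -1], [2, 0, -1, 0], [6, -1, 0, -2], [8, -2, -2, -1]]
Characteristic polynomials: χ_{M1} = (x - 1)^4, χ_{M2} = (x - 1)^4, χ_{M3} = (x - 1)^4, χ_{M4} = (x + 2)^3(x + 5), χ_{M5} = (x - 1)^4.

{M1, M2}: invariant factors x - 1, x - 1, (x - 1)^2.

{M3, M5}: invariant factors (x - 1)^2, (x - 1)^2.

{M4}: invariant factors x + 2, (x + 2)^2(x + 5).

Matrices are similar if and only if their invariant-factor lists agree; the partition into similarity classes is {M1, M2}, {M3, M5}, {M4}.

3 classes: {M1, M2}, {M3, M5}, {M4}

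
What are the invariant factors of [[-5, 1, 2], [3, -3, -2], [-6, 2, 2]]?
x + 2, (x + 2)^2

The Jordan structure of A has elementary divisors (x + 2)^2, (x + 2). Arranging the block sizes at each eigenvalue in decreasing order and taking row products gives the invariant factors.

Invariant factors (smallest first, each dividing the next): x + 2, (x + 2)^2.

Check: the last factor (x + 2)^2 is the minimal polynomial, and the product (x + 2)^3 is the characteristic polynomial.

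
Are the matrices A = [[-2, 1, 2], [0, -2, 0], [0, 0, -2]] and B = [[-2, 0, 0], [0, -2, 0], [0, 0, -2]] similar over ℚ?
Both have characteristic polynomial (x + 2)^3, but the minimal polynomial of A is (x + 2)^2 while the minimal polynomial of B is x + 2. The minimal polynomial is a similarity invariant, so A and B are not similar.

No.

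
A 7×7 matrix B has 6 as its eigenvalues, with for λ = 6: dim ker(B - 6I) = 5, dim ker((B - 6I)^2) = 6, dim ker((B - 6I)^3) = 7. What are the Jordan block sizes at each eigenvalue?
Jordan blocks: (6, 3), (6, 1), (6, 1), (6, 1), (6, 1)

λ = 6: successive nullity increments [5, 1, 1] count blocks of size ≥ k; block sizes are [3, 1, 1, 1, 1].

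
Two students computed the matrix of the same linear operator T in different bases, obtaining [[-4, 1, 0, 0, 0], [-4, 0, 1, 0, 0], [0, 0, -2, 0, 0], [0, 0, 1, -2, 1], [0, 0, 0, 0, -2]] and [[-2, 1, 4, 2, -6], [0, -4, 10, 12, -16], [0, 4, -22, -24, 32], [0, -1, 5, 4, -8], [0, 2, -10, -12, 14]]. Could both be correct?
Both have characteristic polynomial (x + 2)^5, but the minimal polynomial of A is (x + 2)^3 while the minimal polynomial of B is (x + 2)^2. The minimal polynomial is a similarity invariant, so A and B are not similar.

No.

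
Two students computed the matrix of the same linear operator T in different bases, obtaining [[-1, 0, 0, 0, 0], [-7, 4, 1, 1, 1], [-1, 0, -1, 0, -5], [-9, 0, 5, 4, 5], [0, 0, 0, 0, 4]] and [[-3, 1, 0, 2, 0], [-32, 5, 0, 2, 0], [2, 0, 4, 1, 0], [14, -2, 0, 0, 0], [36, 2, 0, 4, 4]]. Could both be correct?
Two matrices over a field are similar if and only if they have the same invariant factors.

Both A and B have characteristic polynomial (x - 4)^3(x + 1)^2 and minimal polynomial (x - 4)^2(x + 1)^2. Computing further, both have invariant factors x - 4, (x - 4)^2(x + 1)^2. Hence A and B are similar.

Yes.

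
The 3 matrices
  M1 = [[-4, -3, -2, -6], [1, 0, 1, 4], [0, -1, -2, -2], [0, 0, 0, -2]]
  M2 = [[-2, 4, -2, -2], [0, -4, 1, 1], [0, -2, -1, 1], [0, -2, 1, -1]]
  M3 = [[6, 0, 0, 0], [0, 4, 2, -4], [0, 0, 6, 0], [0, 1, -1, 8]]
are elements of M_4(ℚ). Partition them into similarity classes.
3 classes: {M1}, {M2}, {M3}

Characteristic polynomials: χ_{M1} = (x + 2)^4, χ_{M2} = (x + 2)^4, χ_{M3} = (x - 6)^4.

{M1}: invariant factors x + 2, (x + 2)^3.

{M2}: invariant factors x + 2, x + 2, (x + 2)^2.

{M3}: invariant factors x - 6, x - 6, (x - 6)^2.

Matrices are similar if and only if their invariant-factor lists agree; the partition into similarity classes is {M1}, {M2}, {M3}.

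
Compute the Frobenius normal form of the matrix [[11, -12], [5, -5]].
The invariant factors of A (the non-unit diagonal entries of the Smith normal form of xI - A over ℚ[x]) are (x - 5)(x - 1), each dividing the next. The characteristic polynomial is their product, (x - 5)(x - 1).

The rational canonical form is the block-diagonal matrix of companion matrices C(f_i):
R = [[0, -5], [1, 6]].

R = [[0, -5], [1, 6]]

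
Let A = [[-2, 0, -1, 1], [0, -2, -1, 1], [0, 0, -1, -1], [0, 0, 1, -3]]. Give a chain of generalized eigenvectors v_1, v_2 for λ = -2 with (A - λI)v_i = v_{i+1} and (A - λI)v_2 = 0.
v_1 = [[0, -1, 0, 1]]^T, v_2 = [[1, 1, -1, -1]]^T

We seek v_1 ∈ ker((A + 2I)^2) \ ker(A + 2I), then set v_{i+1} = (A + 2I) v_i.

One such chain is v_1 = [[0, -1, 0, 1]]^T, v_2 = [[1, 1, -1, -1]]^T. Check: (A + 2I) v_2 = [[0, 0, 0, 0]]^T = 0.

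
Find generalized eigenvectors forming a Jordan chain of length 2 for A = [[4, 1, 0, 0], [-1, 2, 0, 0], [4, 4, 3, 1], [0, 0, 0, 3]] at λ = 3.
We seek v_1 ∈ ker((A - 3I)^2) \ ker(A - 3I), then set v_{i+1} = (A - 3I) v_i.

One such chain is v_1 = [[0, 1, 0, -2]]^T, v_2 = [[1, -1, 2, 0]]^T. Check: (A - 3I) v_2 = [[0, 0, 0, 0]]^T = 0.

v_1 = [[0, 1, 0, -2]]^T, v_2 = [[1, -1, 2, 0]]^T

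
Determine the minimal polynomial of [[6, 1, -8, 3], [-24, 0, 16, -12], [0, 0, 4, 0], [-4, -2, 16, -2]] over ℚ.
m_A(x) = x^2(x - 4)

The characteristic polynomial factors as x^2(x - 4)^2. The minimal polynomial is ∏(x - λ)^{k_λ} where k_λ is the size of the largest Jordan block at λ.

For λ = 0: rank(A) = 3, and the largest Jordan block has size 2 (the smallest k with rank(A^k) = rank(A^(k+1))).
For λ = 4: rank(A - 4I) = 2, and the largest Jordan block has size 1 (the smallest k with rank((A - 4I)^k) = rank((A - 4I)^(k+1))).

So m_A(x) = x^2(x - 4).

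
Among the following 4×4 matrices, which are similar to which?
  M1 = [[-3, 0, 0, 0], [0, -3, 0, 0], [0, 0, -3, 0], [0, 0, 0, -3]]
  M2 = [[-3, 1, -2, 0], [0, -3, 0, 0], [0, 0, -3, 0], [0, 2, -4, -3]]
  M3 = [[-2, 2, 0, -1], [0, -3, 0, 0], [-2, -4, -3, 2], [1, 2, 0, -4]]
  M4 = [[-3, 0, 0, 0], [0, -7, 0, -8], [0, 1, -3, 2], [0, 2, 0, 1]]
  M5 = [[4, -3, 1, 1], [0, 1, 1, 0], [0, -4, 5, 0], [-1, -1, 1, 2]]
3 classes: {M1}, {M2, M3, M4}, {M5}

Characteristic polynomials: χ_{M1} = (x + 3)^4, χ_{M2} = (x + 3)^4, χ_{M3} = (x + 3)^4, χ_{M4} = (x + 3)^4, χ_{M5} = (x - 3)^4.

{M1}: invariant factors x + 3, x + 3, x + 3, x + 3.

{M2, M3, M4}: invariant factors x + 3, x + 3, (x + 3)^2.

{M5}: invariant factors x - 3, (x - 3)^3.

Matrices are similar if and only if their invariant-factor lists agree; the partition into similarity classes is {M1}, {M2, M3, M4}, {M5}.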